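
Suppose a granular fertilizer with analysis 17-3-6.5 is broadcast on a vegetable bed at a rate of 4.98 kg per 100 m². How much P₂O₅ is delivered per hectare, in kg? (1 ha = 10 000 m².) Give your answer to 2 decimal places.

P₂O₅ per 100 m² = 4.98 × 3% = 0.1494 kg.
Convert to per hectare: 0.1494 × 100 = 14.94 kg.

14.94 kg P₂O₅ per hectare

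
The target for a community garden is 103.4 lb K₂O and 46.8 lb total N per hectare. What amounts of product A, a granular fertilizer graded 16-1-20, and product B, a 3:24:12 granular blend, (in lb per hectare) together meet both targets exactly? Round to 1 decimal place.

190.5 lb product A, 544.2 lb product B

Per-hectare balance (a = product A, b = product B):
K₂O: 0.2·a + 0.12·b = 103.4
N: 0.16·a + 0.03·b = 46.8
From row1: a = (103.4 − 0.12·b) / 0.2.
Into row2: 0.16·(103.4 − 0.12·b)/0.2 + 0.03·b = 46.8 → b = 544.242, a = 190.455.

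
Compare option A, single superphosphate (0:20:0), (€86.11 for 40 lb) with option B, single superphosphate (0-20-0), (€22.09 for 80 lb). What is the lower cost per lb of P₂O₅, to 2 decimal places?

option A: P₂O₅ per bag = 40 × 20% = 8 lb; cost = 86.11 / 8 = €10.7637/lb P₂O₅.
option B: P₂O₅ per bag = 80 × 20% = 16 lb; cost = 22.09 / 16 = €1.3806/lb P₂O₅.
option B is cheaper.

€1.38 per lb P₂O₅ (option B)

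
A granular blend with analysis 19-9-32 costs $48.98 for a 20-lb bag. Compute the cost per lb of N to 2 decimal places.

N in bag = 20 × 19% = 3.8 lb.
Cost per lb N = $48.98 / 3.8 = $12.8895.

$12.89 per lb N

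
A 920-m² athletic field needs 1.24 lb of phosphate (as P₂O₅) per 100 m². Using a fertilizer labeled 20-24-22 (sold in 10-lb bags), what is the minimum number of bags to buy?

5 bags

Product per 100 m² = 1.24 / 24% = 5.16667 lb.
Total product = 5.16667 × 920 / 100 = 47.5333 lb.
Bags = ⌈47.5333 / 10⌉ = 5.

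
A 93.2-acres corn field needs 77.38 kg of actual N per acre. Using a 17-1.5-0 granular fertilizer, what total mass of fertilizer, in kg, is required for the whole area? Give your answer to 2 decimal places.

Product per acre = 77.38 / 17% = 455.176 kg.
Total product = 455.176 × 93.2 = 42422.447 kg.

42422.45 kg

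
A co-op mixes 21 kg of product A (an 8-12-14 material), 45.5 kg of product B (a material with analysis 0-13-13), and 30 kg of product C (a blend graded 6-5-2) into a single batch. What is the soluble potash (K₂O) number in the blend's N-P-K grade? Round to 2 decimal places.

Total mass = 21 + 45.5 + 30 = 96.5 kg.
K₂O mass = 14%×21 + 13%×45.5 + 2%×30 = 9.455 kg.
% K₂O = 9.455 / 96.5 = 9.79793%.

9.80% K₂O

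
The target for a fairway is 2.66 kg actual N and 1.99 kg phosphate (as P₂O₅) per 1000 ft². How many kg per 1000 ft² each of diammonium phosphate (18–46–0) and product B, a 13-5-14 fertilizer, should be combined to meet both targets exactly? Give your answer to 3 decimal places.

Per-1000 ft² balance (a = diammonium phosphate, b = product B):
N: 0.18·a + 0.13·b = 2.66
P₂O₅: 0.46·a + 0.05·b = 1.99
From row1: a = (2.66 − 0.13·b) / 0.18.
Into row2: 0.46·(2.66 − 0.13·b)/0.18 + 0.05·b = 1.99 → b = 17.0354, a = 2.47441.

2.474 kg diammonium phosphate, 17.035 kg product B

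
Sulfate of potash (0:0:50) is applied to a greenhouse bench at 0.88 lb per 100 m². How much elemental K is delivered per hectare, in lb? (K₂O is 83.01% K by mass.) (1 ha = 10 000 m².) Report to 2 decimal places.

K₂O per 100 m² = 0.88 × 50% = 0.44 lb.
Elemental K = 0.44 × 0.8301 = 0.365244 lb per 100 m².
Convert to per hectare: 0.365244 × 100 = 36.5244 lb.

36.52 lb K per hectare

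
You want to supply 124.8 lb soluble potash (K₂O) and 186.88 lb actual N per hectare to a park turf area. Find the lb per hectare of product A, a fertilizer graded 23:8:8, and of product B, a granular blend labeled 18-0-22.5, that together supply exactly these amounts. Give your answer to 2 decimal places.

With a, b = lb per hectare of product A and product B:
K₂O: 0.08·a + 0.225·b = 124.8
N: 0.23·a + 0.18·b = 186.88
From row1: a = (124.8 − 0.225·b) / 0.08.
Into row2: 0.23·(124.8 − 0.225·b)/0.08 + 0.18·b = 186.88 → b = 368.236, a = 524.337.

524.34 lb product A, 368.24 lb product B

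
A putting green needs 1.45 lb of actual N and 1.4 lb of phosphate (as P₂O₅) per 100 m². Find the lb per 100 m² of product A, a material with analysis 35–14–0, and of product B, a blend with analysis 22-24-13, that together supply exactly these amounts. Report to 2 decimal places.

Let a = lb of product A, b = lb of product B (per 100 m²).
N: 0.35·a + 0.22·b = 1.45
P₂O₅: 0.14·a + 0.24·b = 1.4
Eliminate a: (row1) − 0.35/0.14·(row2) → -0.38·b = -2.05, so b = 5.39474.
Back-substitute: a = (1.45 − 0.22·5.39474) / 0.35 = 0.75188.

0.75 lb product A, 5.39 lb product B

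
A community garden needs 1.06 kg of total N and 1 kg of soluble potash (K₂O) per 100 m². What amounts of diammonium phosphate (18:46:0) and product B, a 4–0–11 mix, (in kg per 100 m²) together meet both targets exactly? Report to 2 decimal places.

Let a = kg of diammonium phosphate, b = kg of product B (per 100 m²).
N: 0.18·a + 0.04·b = 1.06
K₂O: 0·a + 0.11·b = 1
Solving simultaneously: a = 3.86869, b = 9.09091.

3.87 kg diammonium phosphate, 9.09 kg product B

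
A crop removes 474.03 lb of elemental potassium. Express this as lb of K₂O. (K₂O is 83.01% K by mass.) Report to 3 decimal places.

571.052 lb K₂O

K₂O = 474.03 / 0.8301 = 571.0517 lb.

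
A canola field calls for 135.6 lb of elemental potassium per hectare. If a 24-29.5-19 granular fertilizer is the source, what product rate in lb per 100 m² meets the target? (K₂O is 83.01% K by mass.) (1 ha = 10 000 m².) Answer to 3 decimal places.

8.598 lb of product per hundred sq m

As K₂O: 135.6 / 0.8301 = 163.354 lb per hectare.
Product per hectare = 163.354 / 19% = 859.757 lb.
Convert to per 100 m²: 859.757 × 0.01 = 8.59757 lb.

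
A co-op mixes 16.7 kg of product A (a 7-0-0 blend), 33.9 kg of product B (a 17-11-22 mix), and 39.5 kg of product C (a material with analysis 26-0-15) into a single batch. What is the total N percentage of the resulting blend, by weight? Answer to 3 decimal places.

Total mass = 16.7 + 33.9 + 39.5 = 90.1 kg.
N mass = 7%×16.7 + 17%×33.9 + 26%×39.5 = 17.202 kg.
% N = 17.202 / 90.1 = 19.0921%.

19.092% N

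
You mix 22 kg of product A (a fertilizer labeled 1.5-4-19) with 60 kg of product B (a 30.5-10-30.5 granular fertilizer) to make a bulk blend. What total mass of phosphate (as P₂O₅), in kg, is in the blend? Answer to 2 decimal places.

6.88 kg P₂O₅

P₂O₅ mass = 4%×22 + 10%×60 = 6.88 kg.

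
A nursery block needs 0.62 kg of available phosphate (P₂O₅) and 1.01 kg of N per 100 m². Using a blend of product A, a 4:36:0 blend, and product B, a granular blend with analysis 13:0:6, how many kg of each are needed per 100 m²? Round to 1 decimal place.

1.7 kg product A, 7.2 kg product B

With a, b = kg per 100 m² of product A and product B:
P₂O₅: 0.36·a + 0·b = 0.62
N: 0.04·a + 0.13·b = 1.01
From row1: a = (0.62 − 0·b) / 0.36.
Into row2: 0.04·(0.62 − 0·b)/0.36 + 0.13·b = 1.01 → b = 7.23932, a = 1.72222.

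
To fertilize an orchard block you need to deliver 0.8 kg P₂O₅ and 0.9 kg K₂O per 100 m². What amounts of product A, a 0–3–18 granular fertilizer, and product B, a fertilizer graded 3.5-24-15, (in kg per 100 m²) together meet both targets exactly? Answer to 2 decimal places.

Per-100 m² balance (a = product A, b = product B):
P₂O₅: 0.03·a + 0.24·b = 0.8
K₂O: 0.18·a + 0.15·b = 0.9
Solving simultaneously: a = 2.48062, b = 3.02326.

2.48 kg product A, 3.02 kg product B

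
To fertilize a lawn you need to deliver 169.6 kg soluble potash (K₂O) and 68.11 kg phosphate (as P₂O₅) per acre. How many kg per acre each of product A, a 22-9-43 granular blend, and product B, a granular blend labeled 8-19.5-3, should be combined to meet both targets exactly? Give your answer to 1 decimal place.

382.4 kg product A, 172.8 kg product B

Let a = kg of product A, b = kg of product B (per acre).
K₂O: 0.43·a + 0.03·b = 169.6
P₂O₅: 0.09·a + 0.195·b = 68.11
From row1: a = (169.6 − 0.03·b) / 0.43.
Into row2: 0.09·(169.6 − 0.03·b)/0.43 + 0.195·b = 68.11 → b = 172.807, a = 382.362.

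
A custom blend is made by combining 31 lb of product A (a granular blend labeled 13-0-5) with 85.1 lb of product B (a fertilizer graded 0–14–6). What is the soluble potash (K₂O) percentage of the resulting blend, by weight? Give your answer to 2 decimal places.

Total mass = 31 + 85.1 = 116.1 lb.
K₂O mass = 5%×31 + 6%×85.1 = 6.656 lb.
% K₂O = 6.656 / 116.1 = 5.73299%.

5.73% K₂O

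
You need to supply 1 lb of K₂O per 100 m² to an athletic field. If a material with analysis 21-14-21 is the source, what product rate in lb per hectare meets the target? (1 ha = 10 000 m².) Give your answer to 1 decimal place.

476.2 lb of product per hectare

Product per 100 m² = 1 / 21% = 4.7619 lb.
Convert to per hectare: 4.7619 × 100 = 476.19 lb.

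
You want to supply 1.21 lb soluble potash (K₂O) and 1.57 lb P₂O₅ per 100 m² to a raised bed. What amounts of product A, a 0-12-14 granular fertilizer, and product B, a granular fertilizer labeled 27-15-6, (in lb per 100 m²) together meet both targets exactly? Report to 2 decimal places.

6.33 lb product A, 5.41 lb product B

Let a = lb of product A, b = lb of product B (per 100 m²).
K₂O: 0.14·a + 0.06·b = 1.21
P₂O₅: 0.12·a + 0.15·b = 1.57
Eliminate b: (row1) − 0.06/0.15·(row2) → 0.092·a = 0.582, so a = 6.32609.
Then b = (1.57 − 0.12·6.32609) / 0.15 = 5.4058.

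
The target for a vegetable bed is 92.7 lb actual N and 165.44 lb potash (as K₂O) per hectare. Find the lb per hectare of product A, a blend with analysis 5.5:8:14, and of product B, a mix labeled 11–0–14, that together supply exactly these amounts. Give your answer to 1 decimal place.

678.0 lb product A, 503.7 lb product B

Let a = lb of product A, b = lb of product B (per hectare).
N: 0.055·a + 0.11·b = 92.7
K₂O: 0.14·a + 0.14·b = 165.44
Solving simultaneously: a = 677.974, b = 503.74.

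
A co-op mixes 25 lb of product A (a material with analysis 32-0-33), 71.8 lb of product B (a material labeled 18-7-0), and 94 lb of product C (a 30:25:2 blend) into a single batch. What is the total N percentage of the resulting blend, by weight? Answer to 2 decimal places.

Total mass = 25 + 71.8 + 94 = 190.8 lb.
N mass = 32%×25 + 18%×71.8 + 30%×94 = 49.124 lb.
% N = 49.124 / 190.8 = 25.7463%.

25.75% N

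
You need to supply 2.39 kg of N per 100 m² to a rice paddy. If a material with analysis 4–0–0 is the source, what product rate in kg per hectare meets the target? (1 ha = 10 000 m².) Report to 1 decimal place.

Product per 100 m² = 2.39 / 4% = 59.75 kg.
Convert to per hectare: 59.75 × 100 = 5975 kg.

5975.0 kg of product per hectare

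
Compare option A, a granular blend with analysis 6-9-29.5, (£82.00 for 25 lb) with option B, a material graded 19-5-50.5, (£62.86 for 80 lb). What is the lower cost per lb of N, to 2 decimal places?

£4.14 per lb N (option B)

option A: N per bag = 25 × 6% = 1.5 lb; cost = 82.00 / 1.5 = £54.6667/lb N.
option B: N per bag = 80 × 19% = 15.2 lb; cost = 62.86 / 15.2 = £4.1355/lb N.
option B is cheaper.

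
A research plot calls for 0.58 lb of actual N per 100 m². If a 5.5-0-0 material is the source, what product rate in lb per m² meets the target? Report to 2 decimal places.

Product per 100 m² = 0.58 / 5.5% = 10.5455 lb.
Convert to per m²: 10.5455 × 0.01 = 0.105455 lb.

0.11 lb of product per sq m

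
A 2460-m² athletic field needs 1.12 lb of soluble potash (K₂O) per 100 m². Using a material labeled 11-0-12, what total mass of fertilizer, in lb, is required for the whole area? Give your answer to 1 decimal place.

229.6 lb

Product per 100 m² = 1.12 / 12% = 9.33333 lb.
Total product = 9.33333 × 2460 / 100 = 229.6 lb.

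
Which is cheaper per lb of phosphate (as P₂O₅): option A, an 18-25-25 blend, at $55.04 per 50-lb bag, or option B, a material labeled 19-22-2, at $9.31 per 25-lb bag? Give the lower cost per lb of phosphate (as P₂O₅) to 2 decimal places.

option A: P₂O₅ per bag = 50 × 25% = 12.5 lb; cost = 55.04 / 12.5 = $4.4032/lb P₂O₅.
option B: P₂O₅ per bag = 25 × 22% = 5.5 lb; cost = 9.31 / 5.5 = $1.6927/lb P₂O₅.
option B is cheaper.

$1.69 per lb P₂O₅ (option B)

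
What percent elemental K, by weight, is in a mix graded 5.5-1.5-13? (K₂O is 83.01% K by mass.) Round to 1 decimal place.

10.8% K

%K = 13 × 0.8301 = 10.7913%.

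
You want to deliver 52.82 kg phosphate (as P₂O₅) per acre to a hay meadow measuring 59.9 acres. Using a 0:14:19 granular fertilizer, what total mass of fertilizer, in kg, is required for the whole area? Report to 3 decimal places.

22599.414 kg

Product per acre = 52.82 / 14% = 377.286 kg.
Total product = 377.286 × 59.9 = 22599.4143 kg.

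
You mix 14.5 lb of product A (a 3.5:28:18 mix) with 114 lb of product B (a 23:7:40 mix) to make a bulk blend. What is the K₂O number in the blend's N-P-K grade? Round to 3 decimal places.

Total mass = 14.5 + 114 = 128.5 lb.
K₂O mass = 18%×14.5 + 40%×114 = 48.21 lb.
% K₂O = 48.21 / 128.5 = 37.5175%.

37.518% K₂O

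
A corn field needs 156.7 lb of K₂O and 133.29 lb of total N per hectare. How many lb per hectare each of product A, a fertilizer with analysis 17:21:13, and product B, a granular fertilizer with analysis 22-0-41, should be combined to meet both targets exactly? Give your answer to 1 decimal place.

Per-hectare balance (a = product A, b = product B):
K₂O: 0.13·a + 0.41·b = 156.7
N: 0.17·a + 0.22·b = 133.29
Eliminate a: (row1) − 0.13/0.17·(row2) → 0.241765·b = 54.7724, so b = 226.552.
Back-substitute: a = (156.7 − 0.41·226.552) / 0.13 = 490.873.

490.9 lb product A, 226.6 lb product B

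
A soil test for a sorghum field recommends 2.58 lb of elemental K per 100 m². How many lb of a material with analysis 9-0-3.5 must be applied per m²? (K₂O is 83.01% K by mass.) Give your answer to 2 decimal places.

0.89 lb of product per sq m

As K₂O: 2.58 / 0.8301 = 3.10806 lb per 100 m².
Product per 100 m² = 3.10806 / 3.5% = 88.8017 lb.
Convert to per m²: 88.8017 × 0.01 = 0.888017 lb.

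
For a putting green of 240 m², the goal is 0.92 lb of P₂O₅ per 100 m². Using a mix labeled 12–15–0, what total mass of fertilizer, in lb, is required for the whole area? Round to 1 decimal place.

Product per 100 m² = 0.92 / 15% = 6.13333 lb.
Total product = 6.13333 × 240 / 100 = 14.72 lb.

14.7 lb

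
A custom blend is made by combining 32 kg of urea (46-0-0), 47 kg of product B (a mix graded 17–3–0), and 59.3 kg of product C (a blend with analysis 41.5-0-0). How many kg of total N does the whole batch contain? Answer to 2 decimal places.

47.32 kg N

N mass = 46%×32 + 17%×47 + 41.5%×59.3 = 47.3195 kg.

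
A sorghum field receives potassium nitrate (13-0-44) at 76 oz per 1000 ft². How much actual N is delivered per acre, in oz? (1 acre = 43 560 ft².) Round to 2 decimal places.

nitrogen per 1000 ft² = 76 × 13% = 9.88 oz.
Convert to per acre: 9.88 × 43.56 = 430.373 oz.

430.37 oz N per acre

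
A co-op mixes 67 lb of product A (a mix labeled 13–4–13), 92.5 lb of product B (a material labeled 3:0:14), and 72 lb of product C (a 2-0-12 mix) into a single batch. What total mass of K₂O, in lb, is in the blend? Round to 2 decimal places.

K₂O mass = 13%×67 + 14%×92.5 + 12%×72 = 30.3 lb.

30.30 lb K₂O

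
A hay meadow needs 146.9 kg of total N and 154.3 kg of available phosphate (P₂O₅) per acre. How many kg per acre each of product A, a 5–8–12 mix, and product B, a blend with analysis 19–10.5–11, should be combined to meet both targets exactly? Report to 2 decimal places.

1396.23 kg product A, 405.73 kg product B

Let a = kg of product A, b = kg of product B (per acre).
N: 0.05·a + 0.19·b = 146.9
P₂O₅: 0.08·a + 0.105·b = 154.3
Eliminate b: (row1) − 0.19/0.105·(row2) → -0.0947619·a = -132.31, so a = 1396.231.
Then b = (154.3 − 0.08·1396.231) / 0.105 = 405.729.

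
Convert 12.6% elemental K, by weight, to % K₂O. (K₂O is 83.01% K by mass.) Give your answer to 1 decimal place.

%K₂O = 12.6 / 0.8301 = 15.1789%.

15.2% K₂O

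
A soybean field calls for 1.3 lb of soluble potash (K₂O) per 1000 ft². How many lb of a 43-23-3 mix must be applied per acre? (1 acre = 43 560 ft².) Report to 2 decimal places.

Product per 1000 ft² = 1.3 / 3% = 43.3333 lb.
Convert to per acre: 43.3333 × 43.56 = 1887.6 lb.

1887.60 lb of product per acre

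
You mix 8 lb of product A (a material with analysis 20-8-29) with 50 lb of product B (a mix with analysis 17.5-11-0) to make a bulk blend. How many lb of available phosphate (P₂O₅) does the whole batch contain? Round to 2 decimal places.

P₂O₅ mass = 8%×8 + 11%×50 = 6.14 lb.

6.14 lb P₂O₅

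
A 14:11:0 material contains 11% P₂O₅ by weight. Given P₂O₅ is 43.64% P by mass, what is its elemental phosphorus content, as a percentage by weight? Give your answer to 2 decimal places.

%P = 11 × 0.4364 = 4.8004%.

4.80% P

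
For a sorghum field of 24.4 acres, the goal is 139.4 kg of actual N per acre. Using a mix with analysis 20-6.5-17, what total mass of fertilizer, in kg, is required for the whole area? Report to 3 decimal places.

Product per acre = 139.4 / 20% = 697 kg.
Total product = 697 × 24.4 = 17006.8 kg.

17006.800 kg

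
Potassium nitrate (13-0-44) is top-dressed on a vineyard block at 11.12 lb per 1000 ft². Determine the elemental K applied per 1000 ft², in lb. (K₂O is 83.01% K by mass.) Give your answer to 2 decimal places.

4.06 lb K per thousand sq ft

K₂O per 1000 ft² = 11.12 × 44% = 4.8928 lb.
Elemental K = 4.8928 × 0.8301 = 4.06151 lb per 1000 ft².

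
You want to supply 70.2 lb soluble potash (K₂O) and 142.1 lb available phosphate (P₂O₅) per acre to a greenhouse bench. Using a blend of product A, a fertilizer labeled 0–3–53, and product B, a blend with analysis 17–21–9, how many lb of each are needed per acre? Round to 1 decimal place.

18.0 lb product A, 674.1 lb product B

Per-acre balance (a = product A, b = product B):
K₂O: 0.53·a + 0.09·b = 70.2
P₂O₅: 0.03·a + 0.21·b = 142.1
Eliminate a: (row1) − 0.53/0.03·(row2) → -3.62·b = -2440.23, so b = 674.098.
Back-substitute: a = (70.2 − 0.09·674.098) / 0.53 = 17.9834.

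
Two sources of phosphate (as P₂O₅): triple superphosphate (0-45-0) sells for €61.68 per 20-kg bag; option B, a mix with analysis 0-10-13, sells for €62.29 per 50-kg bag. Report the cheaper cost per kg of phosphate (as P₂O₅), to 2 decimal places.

triple superphosphate: P₂O₅ per bag = 20 × 45% = 9 kg; cost = 61.68 / 9 = €6.8533/kg P₂O₅.
option B: P₂O₅ per bag = 50 × 10% = 5 kg; cost = 62.29 / 5 = €12.4580/kg P₂O₅.
triple superphosphate is cheaper.

€6.85 per kg P₂O₅ (triple superphosphate)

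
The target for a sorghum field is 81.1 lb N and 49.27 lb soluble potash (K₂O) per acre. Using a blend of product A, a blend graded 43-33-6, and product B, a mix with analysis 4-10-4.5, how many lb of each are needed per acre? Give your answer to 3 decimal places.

99.038 lb product A, 962.838 lb product B

Let a = lb of product A, b = lb of product B (per acre).
N: 0.43·a + 0.04·b = 81.1
K₂O: 0.06·a + 0.045·b = 49.27
Eliminate a: (row1) − 0.43/0.06·(row2) → -0.2825·b = -272.002, so b = 962.8378.
Back-substitute: a = (81.1 − 0.04·962.8378) / 0.43 = 99.0383.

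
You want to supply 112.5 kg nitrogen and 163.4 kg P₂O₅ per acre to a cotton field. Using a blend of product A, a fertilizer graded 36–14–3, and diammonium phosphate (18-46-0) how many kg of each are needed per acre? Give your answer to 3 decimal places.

159.103 kg product A, 306.795 kg diammonium phosphate

Let a = kg of product A, b = kg of diammonium phosphate (per acre).
N: 0.36·a + 0.18·b = 112.5
P₂O₅: 0.14·a + 0.46·b = 163.4
Solving simultaneously: a = 159.1026, b = 306.7949.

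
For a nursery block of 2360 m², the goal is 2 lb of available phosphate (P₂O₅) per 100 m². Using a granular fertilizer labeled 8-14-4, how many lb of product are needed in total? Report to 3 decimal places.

Product per 100 m² = 2 / 14% = 14.2857 lb.
Total product = 14.2857 × 2360 / 100 = 337.1429 lb.

337.143 lb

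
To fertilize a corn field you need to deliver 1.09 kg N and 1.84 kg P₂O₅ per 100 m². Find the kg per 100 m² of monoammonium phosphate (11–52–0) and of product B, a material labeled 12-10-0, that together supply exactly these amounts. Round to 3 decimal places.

Let a = kg of monoammonium phosphate, b = kg of product B (per 100 m²).
N: 0.11·a + 0.12·b = 1.09
P₂O₅: 0.52·a + 0.1·b = 1.84
Eliminate b: (row1) − 0.12/0.1·(row2) → -0.514·a = -1.118, so a = 2.1751.
Then b = (1.84 − 0.52·2.1751) / 0.1 = 7.08949.

2.175 kg monoammonium phosphate, 7.089 kg product B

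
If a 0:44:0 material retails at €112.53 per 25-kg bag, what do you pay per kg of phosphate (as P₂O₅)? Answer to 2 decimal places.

P₂O₅ in bag = 25 × 44% = 11 kg.
Cost per kg P₂O₅ = €112.53 / 11 = €10.2300.

€10.23 per kg P₂O₅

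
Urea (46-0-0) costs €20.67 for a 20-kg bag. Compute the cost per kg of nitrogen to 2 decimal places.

N in bag = 20 × 46% = 9.2 kg.
Cost per kg N = €20.67 / 9.2 = €2.2467.

€2.25 per kg N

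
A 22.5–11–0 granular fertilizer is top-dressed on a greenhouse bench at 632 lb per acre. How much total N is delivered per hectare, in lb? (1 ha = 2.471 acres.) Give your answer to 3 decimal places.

nitrogen per acre = 632 × 22.5% = 142.2 lb.
Convert to per hectare: 142.2 × 2.471 = 351.3762 lb.

351.376 lb N per hectare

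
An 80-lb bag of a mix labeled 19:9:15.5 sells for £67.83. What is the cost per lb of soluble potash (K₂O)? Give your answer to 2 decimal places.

£5.47 per lb K₂O

K₂O in bag = 80 × 15.5% = 12.4 lb.
Cost per lb K₂O = £67.83 / 12.4 = £5.4702.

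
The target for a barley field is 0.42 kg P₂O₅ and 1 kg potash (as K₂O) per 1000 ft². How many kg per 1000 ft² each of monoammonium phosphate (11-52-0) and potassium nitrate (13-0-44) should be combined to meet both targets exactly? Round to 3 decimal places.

0.808 kg monoammonium phosphate, 2.273 kg potassium nitrate

Per-1000 ft² balance (a = monoammonium phosphate, b = potassium nitrate):
P₂O₅: 0.52·a + 0·b = 0.42
K₂O: 0·a + 0.44·b = 1
Solving simultaneously: a = 0.807692, b = 2.27273.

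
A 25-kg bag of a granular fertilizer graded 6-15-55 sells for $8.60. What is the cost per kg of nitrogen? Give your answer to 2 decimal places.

N in bag = 25 × 6% = 1.5 kg.
Cost per kg N = $8.60 / 1.5 = $5.7333.

$5.73 per kg N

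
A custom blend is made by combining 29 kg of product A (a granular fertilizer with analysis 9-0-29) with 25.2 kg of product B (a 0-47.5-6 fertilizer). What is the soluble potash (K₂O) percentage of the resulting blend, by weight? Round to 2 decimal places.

18.31% K₂O

Total mass = 29 + 25.2 = 54.2 kg.
K₂O mass = 29%×29 + 6%×25.2 = 9.922 kg.
% K₂O = 9.922 / 54.2 = 18.3063%.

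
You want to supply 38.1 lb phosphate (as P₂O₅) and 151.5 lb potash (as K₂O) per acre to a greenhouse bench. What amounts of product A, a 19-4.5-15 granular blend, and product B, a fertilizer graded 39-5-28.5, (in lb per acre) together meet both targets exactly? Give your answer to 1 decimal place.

616.6 lb product A, 207.0 lb product B

With a, b = lb per acre of product A and product B:
P₂O₅: 0.045·a + 0.05·b = 38.1
K₂O: 0.15·a + 0.285·b = 151.5
Eliminate b: (row1) − 0.05/0.285·(row2) → 0.0186842·a = 11.5211, so a = 616.62.
Then b = (151.5 − 0.15·616.62) / 0.285 = 207.042.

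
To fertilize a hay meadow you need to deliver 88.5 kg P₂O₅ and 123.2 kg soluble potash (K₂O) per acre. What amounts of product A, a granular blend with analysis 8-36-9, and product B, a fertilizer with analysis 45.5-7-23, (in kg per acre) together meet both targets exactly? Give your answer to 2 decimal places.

Let a = kg of product A, b = kg of product B (per acre).
P₂O₅: 0.36·a + 0.07·b = 88.5
K₂O: 0.09·a + 0.23·b = 123.2
Eliminate a: (row1) − 0.36/0.09·(row2) → -0.85·b = -404.3, so b = 475.647.
Back-substitute: a = (88.5 − 0.07·475.647) / 0.36 = 153.346.

153.35 kg product A, 475.65 kg product B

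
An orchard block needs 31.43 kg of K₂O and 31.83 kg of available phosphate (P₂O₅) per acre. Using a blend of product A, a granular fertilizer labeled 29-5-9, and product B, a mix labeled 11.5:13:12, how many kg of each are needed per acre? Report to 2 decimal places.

46.72 kg product A, 226.88 kg product B

Per-acre balance (a = product A, b = product B):
K₂O: 0.09·a + 0.12·b = 31.43
P₂O₅: 0.05·a + 0.13·b = 31.83
Eliminate b: (row1) − 0.12/0.13·(row2) → 0.0438462·a = 2.04846, so a = 46.7193.
Then b = (31.83 − 0.05·46.7193) / 0.13 = 226.877.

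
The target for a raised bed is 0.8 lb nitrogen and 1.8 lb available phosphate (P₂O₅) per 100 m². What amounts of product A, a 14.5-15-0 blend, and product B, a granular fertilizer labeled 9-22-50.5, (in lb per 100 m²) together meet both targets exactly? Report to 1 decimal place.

Per-100 m² balance (a = product A, b = product B):
N: 0.145·a + 0.09·b = 0.8
P₂O₅: 0.15·a + 0.22·b = 1.8
Eliminate b: (row1) − 0.09/0.22·(row2) → 0.0836364·a = 0.0636364, so a = 0.76087.
Then b = (1.8 − 0.15·0.76087) / 0.22 = 7.66304.

0.8 lb product A, 7.7 lb product B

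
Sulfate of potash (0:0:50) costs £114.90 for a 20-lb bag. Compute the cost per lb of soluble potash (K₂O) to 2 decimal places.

K₂O in bag = 20 × 50% = 10 lb.
Cost per lb K₂O = £114.90 / 10 = £11.4900.

£11.49 per lb K₂O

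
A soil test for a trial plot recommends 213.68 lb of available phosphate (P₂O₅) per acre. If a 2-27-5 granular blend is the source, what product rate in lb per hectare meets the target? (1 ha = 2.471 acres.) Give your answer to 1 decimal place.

1955.6 lb of product per hectare

Product per acre = 213.68 / 27% = 791.407 lb.
Convert to per hectare: 791.407 × 2.471 = 1955.57 lb.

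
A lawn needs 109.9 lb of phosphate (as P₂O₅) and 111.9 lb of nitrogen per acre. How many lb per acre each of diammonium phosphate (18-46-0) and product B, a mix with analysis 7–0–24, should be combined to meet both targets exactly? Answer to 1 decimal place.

Let a = lb of diammonium phosphate, b = lb of product B (per acre).
P₂O₅: 0.46·a + 0·b = 109.9
N: 0.18·a + 0.07·b = 111.9
Eliminate a: (row1) − 0.46/0.18·(row2) → -0.178889·b = -176.067, so b = 984.224.
Back-substitute: a = (109.9 − 0·984.224) / 0.46 = 238.913.

238.9 lb diammonium phosphate, 984.2 lb product B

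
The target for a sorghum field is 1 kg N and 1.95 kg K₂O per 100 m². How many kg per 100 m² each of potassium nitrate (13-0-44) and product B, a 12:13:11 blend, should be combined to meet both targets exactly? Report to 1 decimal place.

With a, b = kg per 100 m² of potassium nitrate and product B:
N: 0.13·a + 0.12·b = 1
K₂O: 0.44·a + 0.11·b = 1.95
Eliminate a: (row1) − 0.13/0.44·(row2) → 0.0875·b = 0.423864, so b = 4.84416.
Back-substitute: a = (1 − 0.12·4.84416) / 0.13 = 3.22078.

3.2 kg potassium nitrate, 4.8 kg product B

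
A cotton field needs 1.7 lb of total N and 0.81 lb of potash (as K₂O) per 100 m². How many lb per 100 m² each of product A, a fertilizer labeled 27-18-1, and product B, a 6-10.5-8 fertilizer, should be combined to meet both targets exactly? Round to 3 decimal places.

Per-100 m² balance (a = product A, b = product B):
N: 0.27·a + 0.06·b = 1.7
K₂O: 0.01·a + 0.08·b = 0.81
Solving simultaneously: a = 4.1619, b = 9.60476.

4.162 lb product A, 9.605 lb product B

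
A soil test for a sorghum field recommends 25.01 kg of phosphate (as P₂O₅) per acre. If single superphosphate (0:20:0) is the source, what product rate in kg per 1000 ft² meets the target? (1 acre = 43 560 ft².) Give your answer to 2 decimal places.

Product per acre = 25.01 / 20% = 125.05 kg.
Convert to per 1000 ft²: 125.05 × 0.0229568 = 2.87075 kg.

2.87 kg of product per thousand sq ft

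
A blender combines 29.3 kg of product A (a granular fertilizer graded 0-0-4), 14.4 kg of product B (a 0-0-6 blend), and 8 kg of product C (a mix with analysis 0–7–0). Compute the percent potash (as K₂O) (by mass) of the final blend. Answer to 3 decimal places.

Total mass = 29.3 + 14.4 + 8 = 51.7 kg.
K₂O mass = 4%×29.3 + 6%×14.4 + 0%×8 = 2.036 kg.
% K₂O = 2.036 / 51.7 = 3.9381%.

3.938% K₂O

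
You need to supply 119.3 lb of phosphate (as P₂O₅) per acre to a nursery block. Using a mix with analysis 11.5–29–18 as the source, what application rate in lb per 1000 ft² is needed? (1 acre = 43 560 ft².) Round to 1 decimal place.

Product per acre = 119.3 / 29% = 411.379 lb.
Convert to per 1000 ft²: 411.379 × 0.0229568 = 9.44397 lb.

9.4 lb of product per thousand sq ft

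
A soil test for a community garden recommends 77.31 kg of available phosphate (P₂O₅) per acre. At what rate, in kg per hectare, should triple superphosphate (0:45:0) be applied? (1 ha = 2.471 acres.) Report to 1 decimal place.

Product per acre = 77.31 / 45% = 171.8 kg.
Convert to per hectare: 171.8 × 2.471 = 424.518 kg.

424.5 kg of product per hectare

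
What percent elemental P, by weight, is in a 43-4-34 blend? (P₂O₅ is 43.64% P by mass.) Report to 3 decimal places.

1.746% P

%P = 4 × 0.4364 = 1.7456%.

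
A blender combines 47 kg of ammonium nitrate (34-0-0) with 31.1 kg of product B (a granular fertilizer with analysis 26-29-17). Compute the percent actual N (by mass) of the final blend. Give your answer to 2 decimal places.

30.81% N

Total mass = 47 + 31.1 = 78.1 kg.
N mass = 34%×47 + 26%×31.1 = 24.066 kg.
% N = 24.066 / 78.1 = 30.8143%.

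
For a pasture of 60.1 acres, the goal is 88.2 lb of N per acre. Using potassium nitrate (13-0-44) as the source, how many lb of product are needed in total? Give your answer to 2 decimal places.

Product per acre = 88.2 / 13% = 678.462 lb.
Total product = 678.462 × 60.1 = 40775.538 lb.

40775.54 lb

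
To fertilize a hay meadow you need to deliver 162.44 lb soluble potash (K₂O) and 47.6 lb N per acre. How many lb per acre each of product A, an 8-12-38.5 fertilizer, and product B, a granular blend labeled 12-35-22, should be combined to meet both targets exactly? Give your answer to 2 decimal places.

315.41 lb product A, 186.39 lb product B

With a, b = lb per acre of product A and product B:
K₂O: 0.385·a + 0.22·b = 162.44
N: 0.08·a + 0.12·b = 47.6
Eliminate b: (row1) − 0.22/0.12·(row2) → 0.238333·a = 75.1733, so a = 315.413.
Then b = (47.6 − 0.08·315.413) / 0.12 = 186.392.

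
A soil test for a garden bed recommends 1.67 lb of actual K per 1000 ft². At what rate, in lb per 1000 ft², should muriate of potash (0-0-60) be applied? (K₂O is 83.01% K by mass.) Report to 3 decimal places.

As K₂O: 1.67 / 0.8301 = 2.01181 lb per 1000 ft².
Product per 1000 ft² = 2.01181 / 60% = 3.35301 lb.

3.353 lb of product per thousand sq ft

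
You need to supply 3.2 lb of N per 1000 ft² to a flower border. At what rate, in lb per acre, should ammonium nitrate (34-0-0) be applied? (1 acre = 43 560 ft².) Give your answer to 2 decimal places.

409.98 lb of product per acre

Product per 1000 ft² = 3.2 / 34% = 9.41176 lb.
Convert to per acre: 9.41176 × 43.56 = 409.976 lb.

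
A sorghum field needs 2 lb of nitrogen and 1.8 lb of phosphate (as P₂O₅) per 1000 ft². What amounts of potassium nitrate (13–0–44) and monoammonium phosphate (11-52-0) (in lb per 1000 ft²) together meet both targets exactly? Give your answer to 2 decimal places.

Per-1000 ft² balance (a = potassium nitrate, b = monoammonium phosphate):
N: 0.13·a + 0.11·b = 2
P₂O₅: 0·a + 0.52·b = 1.8
Solving simultaneously: a = 12.4556, b = 3.46154.

12.46 lb potassium nitrate, 3.46 lb monoammonium phosphate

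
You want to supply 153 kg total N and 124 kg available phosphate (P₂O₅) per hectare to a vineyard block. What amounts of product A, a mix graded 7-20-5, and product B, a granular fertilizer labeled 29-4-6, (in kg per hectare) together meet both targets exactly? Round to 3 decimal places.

540.580 kg product A, 397.101 kg product B

Per-hectare balance (a = product A, b = product B):
N: 0.07·a + 0.29·b = 153
P₂O₅: 0.2·a + 0.04·b = 124
Eliminate b: (row1) − 0.29/0.04·(row2) → -1.38·a = -746, so a = 540.5797.
Then b = (124 − 0.2·540.5797) / 0.04 = 397.1014.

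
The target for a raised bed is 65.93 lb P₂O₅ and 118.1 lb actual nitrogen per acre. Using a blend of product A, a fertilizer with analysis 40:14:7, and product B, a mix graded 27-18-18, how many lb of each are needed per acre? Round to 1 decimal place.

101.1 lb product A, 287.7 lb product B

With a, b = lb per acre of product A and product B:
P₂O₅: 0.14·a + 0.18·b = 65.93
N: 0.4·a + 0.27·b = 118.1
Eliminate b: (row1) − 0.18/0.27·(row2) → -0.126667·a = -12.8033, so a = 101.079.
Then b = (118.1 − 0.4·101.079) / 0.27 = 287.661.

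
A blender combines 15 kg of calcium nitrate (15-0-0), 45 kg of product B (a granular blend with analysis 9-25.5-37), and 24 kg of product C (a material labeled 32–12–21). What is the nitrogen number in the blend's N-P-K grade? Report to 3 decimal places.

16.643% N

Total mass = 15 + 45 + 24 = 84 kg.
N mass = 15%×15 + 9%×45 + 32%×24 = 13.98 kg.
% N = 13.98 / 84 = 16.6429%.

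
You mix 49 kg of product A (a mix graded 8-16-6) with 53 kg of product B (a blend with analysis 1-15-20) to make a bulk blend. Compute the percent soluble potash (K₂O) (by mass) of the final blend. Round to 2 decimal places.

Total mass = 49 + 53 = 102 kg.
K₂O mass = 6%×49 + 20%×53 = 13.54 kg.
% K₂O = 13.54 / 102 = 13.2745%.

13.27% K₂O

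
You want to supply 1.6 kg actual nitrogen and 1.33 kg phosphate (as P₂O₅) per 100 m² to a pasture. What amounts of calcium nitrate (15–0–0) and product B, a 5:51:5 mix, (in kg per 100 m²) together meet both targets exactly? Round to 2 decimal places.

Per-100 m² balance (a = calcium nitrate, b = product B):
N: 0.15·a + 0.05·b = 1.6
P₂O₅: 0·a + 0.51·b = 1.33
Solving simultaneously: a = 9.79739, b = 2.60784.

9.80 kg calcium nitrate, 2.61 kg product B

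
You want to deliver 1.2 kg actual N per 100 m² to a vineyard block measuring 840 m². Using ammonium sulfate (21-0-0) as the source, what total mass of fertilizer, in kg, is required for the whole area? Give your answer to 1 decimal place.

Product per 100 m² = 1.2 / 21% = 5.71429 kg.
Total product = 5.71429 × 840 / 100 = 48 kg.

48.0 kg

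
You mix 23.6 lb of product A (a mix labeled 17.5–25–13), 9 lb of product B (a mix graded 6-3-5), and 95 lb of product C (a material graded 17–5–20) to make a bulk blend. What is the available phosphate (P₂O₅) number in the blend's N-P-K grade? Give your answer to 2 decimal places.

8.56% P₂O₅

Total mass = 23.6 + 9 + 95 = 127.6 lb.
P₂O₅ mass = 25%×23.6 + 3%×9 + 5%×95 = 10.92 lb.
% P₂O₅ = 10.92 / 127.6 = 8.55799%.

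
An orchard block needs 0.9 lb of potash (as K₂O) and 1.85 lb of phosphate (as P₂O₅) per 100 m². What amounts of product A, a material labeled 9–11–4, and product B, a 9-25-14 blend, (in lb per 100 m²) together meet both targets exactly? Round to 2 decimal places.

6.30 lb product A, 4.63 lb product B

Let a = lb of product A, b = lb of product B (per 100 m²).
K₂O: 0.04·a + 0.14·b = 0.9
P₂O₅: 0.11·a + 0.25·b = 1.85
Eliminate a: (row1) − 0.04/0.11·(row2) → 0.0490909·b = 0.227273, so b = 4.62963.
Back-substitute: a = (0.9 − 0.14·4.62963) / 0.04 = 6.2963.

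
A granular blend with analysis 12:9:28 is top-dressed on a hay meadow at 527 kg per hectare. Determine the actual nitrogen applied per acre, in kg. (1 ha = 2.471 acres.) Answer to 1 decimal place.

nitrogen per hectare = 527 × 12% = 63.24 kg.
Convert to per acre: 63.24 × 0.404694 = 25.5929 kg.

25.6 kg N per acre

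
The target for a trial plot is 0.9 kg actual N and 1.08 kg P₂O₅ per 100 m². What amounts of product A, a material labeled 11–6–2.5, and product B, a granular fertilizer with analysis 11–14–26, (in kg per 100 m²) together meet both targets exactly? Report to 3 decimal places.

Let a = kg of product A, b = kg of product B (per 100 m²).
N: 0.11·a + 0.11·b = 0.9
P₂O₅: 0.06·a + 0.14·b = 1.08
From row1: a = (0.9 − 0.11·b) / 0.11.
Into row2: 0.06·(0.9 − 0.11·b)/0.11 + 0.14·b = 1.08 → b = 7.36364, a = 0.818182.

0.818 kg product A, 7.364 kg product B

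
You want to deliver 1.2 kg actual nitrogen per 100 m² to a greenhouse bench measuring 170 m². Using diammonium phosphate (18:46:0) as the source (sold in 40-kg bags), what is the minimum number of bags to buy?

Product per 100 m² = 1.2 / 18% = 6.66667 kg.
Total product = 6.66667 × 170 / 100 = 11.3333 kg.
Bags = ⌈11.3333 / 40⌉ = 1.

1 bags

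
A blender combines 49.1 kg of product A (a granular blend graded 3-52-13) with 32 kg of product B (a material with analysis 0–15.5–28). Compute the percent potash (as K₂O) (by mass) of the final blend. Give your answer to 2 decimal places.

18.92% K₂O

Total mass = 49.1 + 32 = 81.1 kg.
K₂O mass = 13%×49.1 + 28%×32 = 15.343 kg.
% K₂O = 15.343 / 81.1 = 18.9186%.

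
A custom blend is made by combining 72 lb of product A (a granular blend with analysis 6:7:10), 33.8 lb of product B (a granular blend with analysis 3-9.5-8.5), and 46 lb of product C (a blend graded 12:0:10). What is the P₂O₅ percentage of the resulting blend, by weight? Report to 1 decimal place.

5.4% P₂O₅

Total mass = 72 + 33.8 + 46 = 151.8 lb.
P₂O₅ mass = 7%×72 + 9.5%×33.8 + 0%×46 = 8.251 lb.
% P₂O₅ = 8.251 / 151.8 = 5.43544%.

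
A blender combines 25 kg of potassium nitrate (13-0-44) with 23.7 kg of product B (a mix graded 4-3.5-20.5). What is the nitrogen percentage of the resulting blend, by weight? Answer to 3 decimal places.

8.620% N

Total mass = 25 + 23.7 = 48.7 kg.
N mass = 13%×25 + 4%×23.7 = 4.198 kg.
% N = 4.198 / 48.7 = 8.62012%.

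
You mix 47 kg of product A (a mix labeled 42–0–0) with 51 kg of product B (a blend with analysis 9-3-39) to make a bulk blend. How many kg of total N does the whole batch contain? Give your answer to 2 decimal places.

24.33 kg N

N mass = 42%×47 + 9%×51 = 24.33 kg.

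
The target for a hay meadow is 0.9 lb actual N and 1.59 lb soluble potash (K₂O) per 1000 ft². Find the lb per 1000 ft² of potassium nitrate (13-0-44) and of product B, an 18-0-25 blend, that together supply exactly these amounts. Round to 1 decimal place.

1.3 lb potassium nitrate, 4.1 lb product B

With a, b = lb per 1000 ft² of potassium nitrate and product B:
N: 0.13·a + 0.18·b = 0.9
K₂O: 0.44·a + 0.25·b = 1.59
Eliminate a: (row1) − 0.13/0.44·(row2) → 0.106136·b = 0.430227, so b = 4.05353.
Back-substitute: a = (0.9 − 0.18·4.05353) / 0.13 = 1.31049.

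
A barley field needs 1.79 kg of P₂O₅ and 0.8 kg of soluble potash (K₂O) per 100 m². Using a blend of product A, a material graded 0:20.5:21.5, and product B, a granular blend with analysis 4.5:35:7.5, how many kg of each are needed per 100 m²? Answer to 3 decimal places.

2.434 kg product A, 3.689 kg product B

Per-100 m² balance (a = product A, b = product B):
P₂O₅: 0.205·a + 0.35·b = 1.79
K₂O: 0.215·a + 0.075·b = 0.8
Solving simultaneously: a = 2.43424, b = 3.68852.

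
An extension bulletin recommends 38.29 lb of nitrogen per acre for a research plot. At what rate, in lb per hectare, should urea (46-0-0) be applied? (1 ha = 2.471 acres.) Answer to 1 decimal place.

205.7 lb of product per hectare

Product per acre = 38.29 / 46% = 83.2391 lb.
Convert to per hectare: 83.2391 × 2.471 = 205.684 lb.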